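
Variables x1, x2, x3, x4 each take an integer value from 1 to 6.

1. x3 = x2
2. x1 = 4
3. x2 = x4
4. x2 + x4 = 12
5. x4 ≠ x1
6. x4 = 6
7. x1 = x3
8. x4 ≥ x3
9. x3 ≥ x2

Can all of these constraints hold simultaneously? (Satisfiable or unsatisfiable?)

Unsatisfiable

Constraint 2 fixes x1 = 4 and constraint 6 fixes x4 = 6. Constraints 1, 3, and 7 give x1 = x3 = x2 = x4, so x1 = x4. But 4 ≠ 6 — contradiction.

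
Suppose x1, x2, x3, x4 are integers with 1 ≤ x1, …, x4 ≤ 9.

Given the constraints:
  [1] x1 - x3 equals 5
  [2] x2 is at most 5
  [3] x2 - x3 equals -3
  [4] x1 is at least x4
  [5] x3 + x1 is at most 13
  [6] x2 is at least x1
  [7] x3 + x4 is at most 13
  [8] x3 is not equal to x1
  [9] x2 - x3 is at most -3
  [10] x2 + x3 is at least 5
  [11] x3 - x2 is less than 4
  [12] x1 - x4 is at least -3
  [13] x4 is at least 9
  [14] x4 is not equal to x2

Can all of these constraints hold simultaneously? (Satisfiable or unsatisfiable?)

Unsatisfiable

From constraints 4 and 13: x1 ≥ x4 and x4 ≥ 9, so x1 ≥ 9. From constraints 2 and 6: x1 ≤ x2 and x2 ≤ 5, so x1 ≤ 5. But 5 < 9, so no value of x1 works.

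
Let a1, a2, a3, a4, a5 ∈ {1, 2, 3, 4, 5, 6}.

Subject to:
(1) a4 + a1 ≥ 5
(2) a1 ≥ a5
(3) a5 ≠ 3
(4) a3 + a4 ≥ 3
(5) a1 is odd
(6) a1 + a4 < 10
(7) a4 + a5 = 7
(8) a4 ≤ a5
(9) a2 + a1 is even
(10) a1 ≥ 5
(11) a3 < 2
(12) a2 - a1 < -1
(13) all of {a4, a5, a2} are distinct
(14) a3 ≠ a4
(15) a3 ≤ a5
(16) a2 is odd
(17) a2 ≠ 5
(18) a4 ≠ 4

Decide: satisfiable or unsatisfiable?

Satisfiable

Setting (a1, a2, a3, a4, a5) = (5, 1, 1, 2, 5) satisfies everything: constraint 1: a4 + a1 = 7; constraint 4: a3 + a4 = 3; constraint 6: a1 + a4 = 7, and the others follow.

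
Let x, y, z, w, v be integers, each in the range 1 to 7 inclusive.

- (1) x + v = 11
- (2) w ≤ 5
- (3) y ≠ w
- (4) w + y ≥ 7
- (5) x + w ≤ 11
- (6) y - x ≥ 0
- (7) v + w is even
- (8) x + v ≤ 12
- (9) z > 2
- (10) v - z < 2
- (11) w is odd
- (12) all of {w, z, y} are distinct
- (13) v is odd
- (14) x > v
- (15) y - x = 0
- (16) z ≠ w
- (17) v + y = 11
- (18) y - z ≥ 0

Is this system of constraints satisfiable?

Satisfiable

Try x = 6, y = 6, z = 4, w = 3, v = 5.
Check constraint 1: x + v = 11; constraint 4: w + y = 9. The remaining constraints are straightforward to verify.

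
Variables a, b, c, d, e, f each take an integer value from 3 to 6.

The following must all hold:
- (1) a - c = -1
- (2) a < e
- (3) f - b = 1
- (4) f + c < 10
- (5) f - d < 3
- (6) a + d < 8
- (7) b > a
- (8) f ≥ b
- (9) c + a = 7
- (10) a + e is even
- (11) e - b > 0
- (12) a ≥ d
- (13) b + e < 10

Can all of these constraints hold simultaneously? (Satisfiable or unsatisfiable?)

Setting (a, b, c, d, e, f) = (3, 4, 4, 3, 5, 5) satisfies everything: constraint 1: a - c = -1; constraint 3: f - b = 1; constraint 4: f + c = 9, and the others follow.

Satisfiable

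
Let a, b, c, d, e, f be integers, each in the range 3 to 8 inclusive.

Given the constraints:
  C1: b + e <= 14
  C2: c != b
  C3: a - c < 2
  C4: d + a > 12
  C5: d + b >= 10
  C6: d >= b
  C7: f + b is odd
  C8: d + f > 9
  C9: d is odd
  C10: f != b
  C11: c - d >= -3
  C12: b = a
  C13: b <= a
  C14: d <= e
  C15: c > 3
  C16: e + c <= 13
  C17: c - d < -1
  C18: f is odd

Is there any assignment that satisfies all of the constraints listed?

Try a = 6, b = 6, c = 5, d = 7, e = 8, f = 3.
Check constraint 1: b + e = 14; constraint 3: a - c = 1. The remaining constraints are straightforward to verify.

Satisfiable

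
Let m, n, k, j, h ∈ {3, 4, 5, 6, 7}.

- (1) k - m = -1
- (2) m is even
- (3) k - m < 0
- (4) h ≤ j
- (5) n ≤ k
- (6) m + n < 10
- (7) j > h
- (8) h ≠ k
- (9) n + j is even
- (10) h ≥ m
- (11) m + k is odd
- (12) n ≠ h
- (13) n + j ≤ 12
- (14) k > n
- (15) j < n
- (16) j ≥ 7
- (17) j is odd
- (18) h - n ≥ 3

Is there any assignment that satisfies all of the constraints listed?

Unsatisfiable

Constraints 3, 7, 10, 14, and 15 give j < n, n < k, k < m, m ≤ h, h < j. Chaining: j < n < k < m ≤ h < j, which forces j < j — impossible.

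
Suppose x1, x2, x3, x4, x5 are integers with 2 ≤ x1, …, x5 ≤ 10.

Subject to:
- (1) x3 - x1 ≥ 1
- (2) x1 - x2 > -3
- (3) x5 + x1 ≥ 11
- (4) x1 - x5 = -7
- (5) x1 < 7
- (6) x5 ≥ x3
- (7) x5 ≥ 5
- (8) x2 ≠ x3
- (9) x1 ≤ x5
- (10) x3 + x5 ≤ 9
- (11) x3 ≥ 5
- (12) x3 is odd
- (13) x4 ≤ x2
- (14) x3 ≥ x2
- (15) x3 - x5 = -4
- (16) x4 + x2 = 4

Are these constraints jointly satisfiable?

From constraint 11: x3 ≥ 5. From constraint 7: x5 ≥ 5. Hence x3 + x5 ≥ 10. But constraint 10 requires x3 + x5 ≤ 9, and 9 < 10. Contradiction.

Unsatisfiable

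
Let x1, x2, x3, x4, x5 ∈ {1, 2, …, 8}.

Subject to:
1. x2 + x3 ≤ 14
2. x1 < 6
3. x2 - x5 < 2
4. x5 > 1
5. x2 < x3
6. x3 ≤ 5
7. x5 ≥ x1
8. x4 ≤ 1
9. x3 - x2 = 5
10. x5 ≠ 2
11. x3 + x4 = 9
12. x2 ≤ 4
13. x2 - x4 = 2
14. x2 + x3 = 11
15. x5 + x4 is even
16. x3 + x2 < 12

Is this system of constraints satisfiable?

Unsatisfiable

From constraint 12: x2 ≤ 4. From constraint 6: x3 ≤ 5. Hence x2 + x3 ≤ 9. But constraint 14 requires x2 + x3 = 11, and 11 > 9. Contradiction.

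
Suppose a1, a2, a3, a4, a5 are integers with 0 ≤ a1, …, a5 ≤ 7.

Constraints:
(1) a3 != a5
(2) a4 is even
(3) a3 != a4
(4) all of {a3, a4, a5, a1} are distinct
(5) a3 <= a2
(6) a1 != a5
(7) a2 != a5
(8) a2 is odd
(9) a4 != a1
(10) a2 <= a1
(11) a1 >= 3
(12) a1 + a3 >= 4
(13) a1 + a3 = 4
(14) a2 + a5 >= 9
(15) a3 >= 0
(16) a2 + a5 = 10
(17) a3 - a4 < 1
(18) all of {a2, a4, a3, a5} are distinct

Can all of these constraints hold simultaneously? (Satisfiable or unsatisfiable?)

Satisfiable

Take a1 = 3, a2 = 3, a3 = 1, a4 = 2, a5 = 7. Then constraint 12: a1 + a3 = 4; constraint 13: a1 + a3 = 4, and every other listed constraint is also met.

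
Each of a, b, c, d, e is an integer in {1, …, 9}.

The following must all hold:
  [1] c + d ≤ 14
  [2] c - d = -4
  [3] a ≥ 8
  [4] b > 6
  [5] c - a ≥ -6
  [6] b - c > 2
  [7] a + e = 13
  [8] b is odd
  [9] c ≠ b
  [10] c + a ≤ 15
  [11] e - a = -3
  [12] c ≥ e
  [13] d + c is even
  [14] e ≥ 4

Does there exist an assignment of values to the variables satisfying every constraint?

Take a = 8, b = 9, c = 5, d = 9, e = 5. Then constraint 1: c + d = 14; constraint 2: c - d = -4, and every other listed constraint is also met.

Satisfiable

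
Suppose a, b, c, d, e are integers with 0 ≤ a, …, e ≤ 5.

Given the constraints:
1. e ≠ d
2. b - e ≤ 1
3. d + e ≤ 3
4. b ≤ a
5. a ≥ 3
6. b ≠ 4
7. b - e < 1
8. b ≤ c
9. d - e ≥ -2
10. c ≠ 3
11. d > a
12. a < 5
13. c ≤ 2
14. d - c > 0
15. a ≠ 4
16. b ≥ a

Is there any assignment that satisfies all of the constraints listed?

Unsatisfiable

From constraints 5 and 16: b ≥ a and a ≥ 3, so b ≥ 3. From constraints 8 and 13: b ≤ c and c ≤ 2, so b ≤ 2. But 2 < 3, so no value of b works.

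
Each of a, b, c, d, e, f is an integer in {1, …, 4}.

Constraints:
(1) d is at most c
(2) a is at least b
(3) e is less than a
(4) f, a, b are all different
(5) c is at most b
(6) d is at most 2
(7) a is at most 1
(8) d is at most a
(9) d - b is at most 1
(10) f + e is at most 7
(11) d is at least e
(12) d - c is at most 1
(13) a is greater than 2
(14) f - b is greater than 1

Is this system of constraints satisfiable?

From constraint 13: a ≥ 3. From constraint 7: a ≤ 1. But 1 < 3, so no value of a works.

Unsatisfiable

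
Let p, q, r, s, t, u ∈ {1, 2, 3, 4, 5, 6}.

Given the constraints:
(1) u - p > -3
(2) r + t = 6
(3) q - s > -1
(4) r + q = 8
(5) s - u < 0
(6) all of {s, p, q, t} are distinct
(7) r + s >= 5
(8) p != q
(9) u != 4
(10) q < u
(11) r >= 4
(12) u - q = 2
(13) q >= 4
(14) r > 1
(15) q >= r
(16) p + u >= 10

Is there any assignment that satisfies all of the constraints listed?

Satisfiable

Try p = 6, q = 4, r = 4, s = 3, t = 2, u = 6.
Check constraint 1: u - p = 0; constraint 2: r + t = 6; constraint 3: q - s = 1. The remaining constraints are straightforward to verify.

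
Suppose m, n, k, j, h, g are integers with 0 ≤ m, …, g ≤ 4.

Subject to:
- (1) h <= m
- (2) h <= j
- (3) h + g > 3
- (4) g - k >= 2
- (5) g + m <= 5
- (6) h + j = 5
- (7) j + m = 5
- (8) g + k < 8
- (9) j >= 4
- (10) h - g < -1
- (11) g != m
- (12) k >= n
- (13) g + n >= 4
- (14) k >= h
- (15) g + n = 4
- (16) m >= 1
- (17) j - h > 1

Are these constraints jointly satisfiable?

Satisfiable

One satisfying assignment is m = 1, n = 0, k = 1, j = 4, h = 1, g = 4.
For the less obvious constraints — constraint 3: h + g = 5; constraint 4: g - k = 3; constraint 5: g + m = 5 — and the others hold by inspection.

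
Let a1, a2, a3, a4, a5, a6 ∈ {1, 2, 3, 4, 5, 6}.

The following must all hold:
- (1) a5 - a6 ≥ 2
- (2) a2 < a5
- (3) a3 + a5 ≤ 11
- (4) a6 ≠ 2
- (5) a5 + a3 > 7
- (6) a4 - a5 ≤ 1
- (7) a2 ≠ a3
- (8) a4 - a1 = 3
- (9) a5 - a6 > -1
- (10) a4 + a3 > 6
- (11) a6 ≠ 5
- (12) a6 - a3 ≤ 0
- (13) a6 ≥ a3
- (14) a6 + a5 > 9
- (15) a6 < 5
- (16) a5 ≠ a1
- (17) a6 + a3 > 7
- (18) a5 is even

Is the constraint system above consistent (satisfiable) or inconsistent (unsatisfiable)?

Satisfiable

One satisfying assignment is a1 = 1, a2 = 1, a3 = 4, a4 = 4, a5 = 6, a6 = 4.
For the less obvious constraints — constraint 1: a5 - a6 = 2; constraint 3: a3 + a5 = 10; constraint 5: a5 + a3 = 10 — and the others hold by inspection.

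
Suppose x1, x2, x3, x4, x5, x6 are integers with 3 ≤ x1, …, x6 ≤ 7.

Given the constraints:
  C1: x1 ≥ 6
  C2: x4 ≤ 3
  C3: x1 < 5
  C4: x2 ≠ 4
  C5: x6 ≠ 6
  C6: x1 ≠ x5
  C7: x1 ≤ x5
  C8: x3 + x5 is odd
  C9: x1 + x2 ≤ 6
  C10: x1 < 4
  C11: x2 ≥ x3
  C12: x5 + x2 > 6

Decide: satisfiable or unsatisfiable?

Unsatisfiable

From constraint 1: x1 ≥ 6. From constraint 3: x1 ≤ 4. But 4 < 6, so no value of x1 works.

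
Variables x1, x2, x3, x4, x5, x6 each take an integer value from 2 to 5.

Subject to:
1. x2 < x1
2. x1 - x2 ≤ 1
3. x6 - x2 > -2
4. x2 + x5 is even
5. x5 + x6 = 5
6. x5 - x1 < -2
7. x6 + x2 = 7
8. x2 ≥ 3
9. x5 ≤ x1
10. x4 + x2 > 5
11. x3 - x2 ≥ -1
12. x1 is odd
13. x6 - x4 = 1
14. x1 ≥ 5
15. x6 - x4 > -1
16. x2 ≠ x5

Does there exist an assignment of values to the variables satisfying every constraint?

Try x1 = 5, x2 = 4, x3 = 4, x4 = 2, x5 = 2, x6 = 3.
Check constraint 2: x1 - x2 = 1; constraint 3: x6 - x2 = -1; constraint 5: x5 + x6 = 5. The remaining constraints are straightforward to verify.

Satisfiable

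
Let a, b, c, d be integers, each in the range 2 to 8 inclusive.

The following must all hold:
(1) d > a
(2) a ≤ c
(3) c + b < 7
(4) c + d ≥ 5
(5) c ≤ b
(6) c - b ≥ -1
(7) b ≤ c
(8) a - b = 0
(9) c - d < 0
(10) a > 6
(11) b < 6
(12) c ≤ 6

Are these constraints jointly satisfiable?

From constraint 10: a ≥ 7. From constraints 2 and 12: a ≤ c and c ≤ 6, so a ≤ 6. But 6 < 7, so no value of a works.

Unsatisfiable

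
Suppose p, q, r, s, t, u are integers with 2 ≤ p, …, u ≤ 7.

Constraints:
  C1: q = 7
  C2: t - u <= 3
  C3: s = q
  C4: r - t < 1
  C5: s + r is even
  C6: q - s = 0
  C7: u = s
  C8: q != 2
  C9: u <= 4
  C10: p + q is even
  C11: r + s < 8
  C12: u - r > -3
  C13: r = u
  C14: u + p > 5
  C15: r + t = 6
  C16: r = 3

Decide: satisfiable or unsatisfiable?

Constraint 16 fixes r = 3 and constraint 1 fixes q = 7. Constraints 3, 7, and 13 give r = u = s = q, so r = q. But 3 ≠ 7 — contradiction.

Unsatisfiable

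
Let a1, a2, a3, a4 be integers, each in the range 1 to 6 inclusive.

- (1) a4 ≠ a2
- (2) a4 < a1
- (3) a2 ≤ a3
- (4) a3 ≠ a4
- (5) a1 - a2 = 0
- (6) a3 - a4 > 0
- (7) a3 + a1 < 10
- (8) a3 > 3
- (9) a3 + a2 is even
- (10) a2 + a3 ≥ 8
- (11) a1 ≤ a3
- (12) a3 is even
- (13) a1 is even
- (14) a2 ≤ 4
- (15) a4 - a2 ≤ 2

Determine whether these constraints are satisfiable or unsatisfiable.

Satisfiable

Try a1 = 4, a2 = 4, a3 = 4, a4 = 3.
Check constraint 5: a1 - a2 = 0; constraint 6: a3 - a4 = 1; constraint 7: a3 + a1 = 8. The remaining constraints are straightforward to verify.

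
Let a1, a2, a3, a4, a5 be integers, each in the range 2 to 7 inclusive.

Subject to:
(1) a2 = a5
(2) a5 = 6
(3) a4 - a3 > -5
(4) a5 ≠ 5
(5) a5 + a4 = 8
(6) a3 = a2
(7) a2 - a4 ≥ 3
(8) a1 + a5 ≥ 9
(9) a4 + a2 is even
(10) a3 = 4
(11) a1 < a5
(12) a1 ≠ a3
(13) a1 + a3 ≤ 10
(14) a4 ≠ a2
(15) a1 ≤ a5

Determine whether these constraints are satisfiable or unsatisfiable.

Constraint 10 fixes a3 = 4 and constraint 2 fixes a5 = 6. Constraints 1 and 6 give a3 = a2 = a5, so a3 = a5. But 4 ≠ 6 — contradiction.

Unsatisfiable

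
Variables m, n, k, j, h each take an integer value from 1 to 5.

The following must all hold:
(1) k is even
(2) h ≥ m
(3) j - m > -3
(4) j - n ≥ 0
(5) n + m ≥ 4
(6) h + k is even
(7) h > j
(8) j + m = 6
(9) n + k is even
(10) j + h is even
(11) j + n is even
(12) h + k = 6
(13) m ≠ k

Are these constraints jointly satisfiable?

Try m = 4, n = 2, k = 2, j = 2, h = 4.
Check constraint 3: j - m = -2; constraint 4: j - n = 0; constraint 5: n + m = 6. The remaining constraints are straightforward to verify.

Satisfiable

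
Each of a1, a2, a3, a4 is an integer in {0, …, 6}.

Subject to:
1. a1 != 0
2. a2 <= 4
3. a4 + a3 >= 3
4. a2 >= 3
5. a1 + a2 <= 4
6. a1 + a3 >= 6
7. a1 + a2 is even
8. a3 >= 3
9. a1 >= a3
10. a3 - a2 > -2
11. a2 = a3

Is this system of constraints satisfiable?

From constraints 8 and 9: a1 ≥ a3 ≥ 3. From constraint 4: a2 ≥ 3. Hence a1 + a2 ≥ 6. But constraint 5 requires a1 + a2 ≤ 4, and 4 < 6. Contradiction.

Unsatisfiable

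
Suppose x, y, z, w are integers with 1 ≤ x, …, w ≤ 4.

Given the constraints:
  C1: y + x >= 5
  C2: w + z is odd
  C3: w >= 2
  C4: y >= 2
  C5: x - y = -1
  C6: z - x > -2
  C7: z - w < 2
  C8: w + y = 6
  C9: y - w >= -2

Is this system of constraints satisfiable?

Satisfiable

Try x = 2, y = 3, z = 2, w = 3.
Check constraint 1: y + x = 5; constraint 5: x - y = -1; constraint 6: z - x = 0. The remaining constraints are straightforward to verify.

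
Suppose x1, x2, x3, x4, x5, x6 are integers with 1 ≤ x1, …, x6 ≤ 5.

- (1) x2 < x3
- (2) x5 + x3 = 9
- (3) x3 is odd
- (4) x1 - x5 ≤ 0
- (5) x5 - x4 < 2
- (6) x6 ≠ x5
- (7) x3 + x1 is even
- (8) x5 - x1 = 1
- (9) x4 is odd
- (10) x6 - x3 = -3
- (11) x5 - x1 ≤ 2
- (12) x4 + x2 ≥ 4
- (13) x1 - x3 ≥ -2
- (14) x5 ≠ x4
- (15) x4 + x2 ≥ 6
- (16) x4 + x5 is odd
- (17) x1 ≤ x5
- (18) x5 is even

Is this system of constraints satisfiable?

One satisfying assignment is x1 = 3, x2 = 3, x3 = 5, x4 = 3, x5 = 4, x6 = 2.
For the less obvious constraints — constraint 2: x5 + x3 = 9; constraint 4: x1 - x5 = -1; constraint 5: x5 - x4 = 1 — and the others hold by inspection.

Satisfiable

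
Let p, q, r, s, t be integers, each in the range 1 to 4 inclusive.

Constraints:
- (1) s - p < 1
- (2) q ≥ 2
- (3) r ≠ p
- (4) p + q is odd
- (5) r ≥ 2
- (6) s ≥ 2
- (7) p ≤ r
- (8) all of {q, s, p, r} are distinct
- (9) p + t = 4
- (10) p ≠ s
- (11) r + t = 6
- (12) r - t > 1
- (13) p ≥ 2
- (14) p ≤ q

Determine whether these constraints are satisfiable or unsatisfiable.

Constraints 2, 5, 6, and 13 confine each of q, s, p, r to the 3 values {2, …, 4} (the domain already gives each ≤ 4).
Constraint 8 requires all 4 of them to be distinct, but only 3 values are available — impossible by the pigeonhole principle.

Unsatisfiable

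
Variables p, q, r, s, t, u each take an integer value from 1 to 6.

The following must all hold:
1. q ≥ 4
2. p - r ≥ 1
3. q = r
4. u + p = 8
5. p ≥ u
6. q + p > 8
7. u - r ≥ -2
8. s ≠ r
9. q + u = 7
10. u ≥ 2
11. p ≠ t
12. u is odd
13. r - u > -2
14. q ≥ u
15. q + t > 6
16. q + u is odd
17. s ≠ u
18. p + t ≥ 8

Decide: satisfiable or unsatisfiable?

Satisfiable

Take p = 5, q = 4, r = 4, s = 6, t = 4, u = 3. Then constraint 2: p - r = 1; constraint 4: u + p = 8; constraint 6: q + p = 9, and every other listed constraint is also met.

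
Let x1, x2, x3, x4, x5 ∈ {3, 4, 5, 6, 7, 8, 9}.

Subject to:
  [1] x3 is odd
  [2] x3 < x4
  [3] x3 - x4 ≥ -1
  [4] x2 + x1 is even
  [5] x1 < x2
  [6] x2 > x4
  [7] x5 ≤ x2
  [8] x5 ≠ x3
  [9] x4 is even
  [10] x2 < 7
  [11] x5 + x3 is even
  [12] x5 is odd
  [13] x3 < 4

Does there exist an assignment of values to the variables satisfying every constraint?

Satisfiable

One satisfying assignment is x1 = 4, x2 = 6, x3 = 3, x4 = 4, x5 = 5.
For the less obvious constraints — constraint 1: x3 = 3 is odd; constraint 3: x3 - x4 = -1 — and the others hold by inspection.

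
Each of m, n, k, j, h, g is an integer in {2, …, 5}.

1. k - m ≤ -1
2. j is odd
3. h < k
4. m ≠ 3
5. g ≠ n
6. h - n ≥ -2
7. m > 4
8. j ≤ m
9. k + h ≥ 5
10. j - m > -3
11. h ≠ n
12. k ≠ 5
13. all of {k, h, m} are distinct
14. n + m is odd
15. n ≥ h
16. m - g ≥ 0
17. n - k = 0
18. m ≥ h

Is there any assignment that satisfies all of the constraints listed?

Satisfiable

The assignment m = 5, n = 4, k = 4, j = 5, h = 2, g = 3 works:
  constraint 1 holds since k - m = -1.
  constraint 6 holds since h - n = -2.
The rest check out directly.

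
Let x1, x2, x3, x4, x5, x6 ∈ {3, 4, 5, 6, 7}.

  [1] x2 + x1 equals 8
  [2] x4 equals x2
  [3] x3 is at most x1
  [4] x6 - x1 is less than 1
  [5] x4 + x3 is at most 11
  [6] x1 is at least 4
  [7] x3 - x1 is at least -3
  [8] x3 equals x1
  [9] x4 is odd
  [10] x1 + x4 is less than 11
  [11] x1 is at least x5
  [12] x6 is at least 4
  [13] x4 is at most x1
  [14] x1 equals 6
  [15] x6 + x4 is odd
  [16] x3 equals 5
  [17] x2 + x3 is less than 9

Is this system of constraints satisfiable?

Constraint 16 fixes x3 = 5 and constraint 14 fixes x1 = 6, but constraint 8 requires x3 = x1. Since 5 ≠ 6, contradiction.

Unsatisfiable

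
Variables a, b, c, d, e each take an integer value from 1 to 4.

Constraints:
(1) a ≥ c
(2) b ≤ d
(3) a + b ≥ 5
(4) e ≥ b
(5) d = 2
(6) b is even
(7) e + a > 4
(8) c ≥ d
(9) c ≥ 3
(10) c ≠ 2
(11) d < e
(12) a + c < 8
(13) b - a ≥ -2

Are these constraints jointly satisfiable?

Setting (a, b, c, d, e) = (3, 2, 3, 2, 3) satisfies everything: constraint 3: a + b = 5; constraint 7: e + a = 6; constraint 12: a + c = 6, and the others follow.

Satisfiable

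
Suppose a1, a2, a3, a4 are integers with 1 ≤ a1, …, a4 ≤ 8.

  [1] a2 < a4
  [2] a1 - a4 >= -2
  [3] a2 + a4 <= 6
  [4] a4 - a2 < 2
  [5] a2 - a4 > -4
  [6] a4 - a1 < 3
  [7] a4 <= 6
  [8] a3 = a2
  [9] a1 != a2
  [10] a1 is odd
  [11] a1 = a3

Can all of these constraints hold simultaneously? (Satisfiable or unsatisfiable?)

From constraints 8 and 11, a1 = a3 = a2, so a1 = a2. But constraint 9 says a1 ≠ a2. Contradiction.

Unsatisfiable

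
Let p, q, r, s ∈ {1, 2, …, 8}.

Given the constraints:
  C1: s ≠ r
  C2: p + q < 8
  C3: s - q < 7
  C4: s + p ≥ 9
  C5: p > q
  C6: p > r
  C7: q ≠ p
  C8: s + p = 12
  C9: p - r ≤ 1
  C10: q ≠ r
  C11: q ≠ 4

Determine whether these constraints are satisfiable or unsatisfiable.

Satisfiable

Try p = 5, q = 1, r = 4, s = 7.
Check constraint 2: p + q = 6; constraint 3: s - q = 6. The remaining constraints are straightforward to verify.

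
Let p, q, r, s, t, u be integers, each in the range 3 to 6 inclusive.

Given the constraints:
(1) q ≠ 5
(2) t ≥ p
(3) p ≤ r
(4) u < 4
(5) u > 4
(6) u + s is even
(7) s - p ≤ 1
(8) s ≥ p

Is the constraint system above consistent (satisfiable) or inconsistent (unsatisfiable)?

From constraint 5: u ≥ 5. From constraint 4: u ≤ 3. But 3 < 5, so no value of u works.

Unsatisfiable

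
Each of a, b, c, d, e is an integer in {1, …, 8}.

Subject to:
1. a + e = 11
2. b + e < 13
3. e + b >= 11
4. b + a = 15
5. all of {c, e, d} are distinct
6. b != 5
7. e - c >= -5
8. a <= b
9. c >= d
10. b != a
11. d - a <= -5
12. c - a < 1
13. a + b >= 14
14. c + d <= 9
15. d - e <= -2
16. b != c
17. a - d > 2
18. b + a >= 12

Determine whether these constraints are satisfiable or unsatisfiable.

Satisfiable

Try a = 7, b = 8, c = 7, d = 2, e = 4.
Check constraint 1: a + e = 11; constraint 2: b + e = 12; constraint 3: e + b = 12. The remaining constraints are straightforward to verify.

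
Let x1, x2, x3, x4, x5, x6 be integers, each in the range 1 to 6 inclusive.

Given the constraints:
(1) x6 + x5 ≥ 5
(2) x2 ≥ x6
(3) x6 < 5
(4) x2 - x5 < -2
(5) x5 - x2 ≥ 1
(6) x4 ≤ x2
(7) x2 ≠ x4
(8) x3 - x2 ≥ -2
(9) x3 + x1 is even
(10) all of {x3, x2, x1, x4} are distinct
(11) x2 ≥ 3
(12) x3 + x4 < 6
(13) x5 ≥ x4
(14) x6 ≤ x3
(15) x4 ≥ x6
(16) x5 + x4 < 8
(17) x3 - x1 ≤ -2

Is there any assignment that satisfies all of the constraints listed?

Satisfiable

The assignment x1 = 6, x2 = 3, x3 = 4, x4 = 1, x5 = 6, x6 = 1 works:
  constraint 1 holds since x6 + x5 = 7.
  constraint 4 holds since x2 - x5 = -3.
  constraint 5 holds since x5 - x2 = 3.
The rest check out directly.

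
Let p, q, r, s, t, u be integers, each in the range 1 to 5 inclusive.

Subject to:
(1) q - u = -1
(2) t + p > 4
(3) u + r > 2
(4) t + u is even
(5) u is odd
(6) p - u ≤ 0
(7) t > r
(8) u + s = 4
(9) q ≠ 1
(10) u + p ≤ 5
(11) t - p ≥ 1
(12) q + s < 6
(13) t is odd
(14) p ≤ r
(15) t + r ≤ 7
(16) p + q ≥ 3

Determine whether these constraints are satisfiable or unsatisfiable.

Satisfiable

Setting (p, q, r, s, t, u) = (1, 2, 2, 1, 5, 3) satisfies everything: constraint 1: q - u = -1; constraint 2: t + p = 6, and the others follow.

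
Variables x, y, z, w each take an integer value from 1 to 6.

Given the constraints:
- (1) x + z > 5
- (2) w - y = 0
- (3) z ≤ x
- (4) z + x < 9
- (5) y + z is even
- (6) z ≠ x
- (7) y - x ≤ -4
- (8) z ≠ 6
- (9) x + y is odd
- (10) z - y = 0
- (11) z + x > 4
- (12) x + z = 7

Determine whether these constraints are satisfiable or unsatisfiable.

One satisfying assignment is x = 6, y = 1, z = 1, w = 1.
For the less obvious constraints — constraint 1: x + z = 7; constraint 2: w - y = 0 — and the others hold by inspection.

Satisfiable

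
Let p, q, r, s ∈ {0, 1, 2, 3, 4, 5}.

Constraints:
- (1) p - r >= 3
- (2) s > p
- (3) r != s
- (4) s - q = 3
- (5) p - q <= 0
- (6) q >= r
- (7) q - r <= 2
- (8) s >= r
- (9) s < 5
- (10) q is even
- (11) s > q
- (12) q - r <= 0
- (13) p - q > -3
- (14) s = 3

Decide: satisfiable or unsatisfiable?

Constraints 1, 5, and 7 give p − r ≥ 3, r − q ≥ -2, q − p ≥ 0.
Adding all 3 inequalities: the left sides telescope to 0, and the right sides sum to 3 + (-2) + 0 = 1. So 0 ≥ 1, which is false.

Unsatisfiable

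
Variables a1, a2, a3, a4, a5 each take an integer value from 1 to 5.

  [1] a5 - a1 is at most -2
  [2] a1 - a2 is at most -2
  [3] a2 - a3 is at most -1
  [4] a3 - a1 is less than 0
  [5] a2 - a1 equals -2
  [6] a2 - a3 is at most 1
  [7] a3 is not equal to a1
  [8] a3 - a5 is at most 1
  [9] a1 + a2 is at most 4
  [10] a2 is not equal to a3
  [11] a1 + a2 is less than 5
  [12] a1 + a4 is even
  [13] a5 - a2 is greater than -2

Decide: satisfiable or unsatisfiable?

Unsatisfiable

Constraints 1, 2, 6, and 8 give a1 − a5 ≥ 2, a5 − a3 ≥ -1, a3 − a2 ≥ -1, a2 − a1 ≥ 2.
Adding all 4 inequalities: the left sides telescope to 0, and the right sides sum to 2 + (-1) + (-1) + 2 = 2. So 0 ≥ 2, which is false.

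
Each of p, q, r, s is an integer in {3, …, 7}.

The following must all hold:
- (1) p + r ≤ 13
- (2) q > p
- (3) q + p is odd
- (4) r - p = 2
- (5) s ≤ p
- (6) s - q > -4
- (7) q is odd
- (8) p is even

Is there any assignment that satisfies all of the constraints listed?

Satisfiable

One satisfying assignment is p = 4, q = 5, r = 6, s = 3.
For the less obvious constraints — constraint 1: p + r = 10; constraint 4: r - p = 2 — and the others hold by inspection.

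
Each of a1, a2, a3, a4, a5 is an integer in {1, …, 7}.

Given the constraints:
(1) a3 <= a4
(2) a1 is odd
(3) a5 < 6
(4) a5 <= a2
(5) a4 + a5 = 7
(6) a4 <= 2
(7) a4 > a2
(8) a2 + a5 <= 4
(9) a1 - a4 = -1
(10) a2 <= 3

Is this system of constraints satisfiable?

From constraint 6: a4 ≤ 2. From constraints 4 and 10: a5 ≤ a2 ≤ 3. Hence a4 + a5 ≤ 5. But constraint 5 requires a4 + a5 = 7, and 7 > 5. Contradiction.

Unsatisfiable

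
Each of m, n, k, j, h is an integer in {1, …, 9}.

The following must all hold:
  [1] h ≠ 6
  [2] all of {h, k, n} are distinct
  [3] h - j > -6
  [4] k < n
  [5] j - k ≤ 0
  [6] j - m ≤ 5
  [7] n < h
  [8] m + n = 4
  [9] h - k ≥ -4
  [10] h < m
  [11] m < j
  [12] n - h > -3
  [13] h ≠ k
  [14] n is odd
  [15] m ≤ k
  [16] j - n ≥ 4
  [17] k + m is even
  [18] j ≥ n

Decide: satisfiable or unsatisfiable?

Constraints 4, 5, 7, 10, and 11 give k < n, n < h, h < m, m < j, j ≤ k. Chaining: k < n < h < m < j ≤ k, which forces k < k — impossible.

Unsatisfiable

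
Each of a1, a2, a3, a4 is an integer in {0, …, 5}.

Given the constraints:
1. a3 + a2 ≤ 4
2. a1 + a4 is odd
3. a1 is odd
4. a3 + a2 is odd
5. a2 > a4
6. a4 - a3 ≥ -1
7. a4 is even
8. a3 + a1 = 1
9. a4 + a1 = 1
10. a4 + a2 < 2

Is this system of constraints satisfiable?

Take a1 = 1, a2 = 1, a3 = 0, a4 = 0. Then constraint 1: a3 + a2 = 1; constraint 6: a4 - a3 = 0; constraint 8: a3 + a1 = 1, and every other listed constraint is also met.

Satisfiable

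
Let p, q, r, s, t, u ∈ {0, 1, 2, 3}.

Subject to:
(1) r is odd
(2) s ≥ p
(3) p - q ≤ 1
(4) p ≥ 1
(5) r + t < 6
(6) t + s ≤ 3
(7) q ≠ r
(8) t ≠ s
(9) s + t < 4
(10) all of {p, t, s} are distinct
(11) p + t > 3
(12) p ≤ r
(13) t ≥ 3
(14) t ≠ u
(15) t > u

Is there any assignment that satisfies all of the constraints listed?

From constraint 13: t ≥ 3. From constraints 2 and 4: s ≥ p ≥ 1. Hence t + s ≥ 4. But constraint 6 requires t + s ≤ 3, and 3 < 4. Contradiction.

Unsatisfiable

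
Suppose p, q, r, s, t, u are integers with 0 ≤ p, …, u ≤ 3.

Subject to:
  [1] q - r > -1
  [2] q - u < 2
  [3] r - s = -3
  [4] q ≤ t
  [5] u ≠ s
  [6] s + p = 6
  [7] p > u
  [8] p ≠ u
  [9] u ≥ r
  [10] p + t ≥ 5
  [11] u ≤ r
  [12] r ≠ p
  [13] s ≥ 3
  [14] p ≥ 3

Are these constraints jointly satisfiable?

Satisfiable

One satisfying assignment is p = 3, q = 0, r = 0, s = 3, t = 2, u = 0.
For the less obvious constraints — constraint 1: q - r = 0; constraint 2: q - u = 0; constraint 3: r - s = -3 — and the others hold by inspection.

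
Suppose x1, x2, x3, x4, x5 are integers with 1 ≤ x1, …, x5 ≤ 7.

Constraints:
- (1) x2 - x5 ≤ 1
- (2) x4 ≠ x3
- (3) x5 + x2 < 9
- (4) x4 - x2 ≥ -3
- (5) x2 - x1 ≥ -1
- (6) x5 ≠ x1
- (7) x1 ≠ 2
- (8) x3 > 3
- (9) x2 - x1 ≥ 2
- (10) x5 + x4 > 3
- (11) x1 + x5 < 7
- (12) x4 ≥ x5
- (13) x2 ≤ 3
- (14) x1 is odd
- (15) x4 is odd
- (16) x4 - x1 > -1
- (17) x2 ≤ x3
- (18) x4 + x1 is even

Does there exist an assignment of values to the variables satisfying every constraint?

Satisfiable

One satisfying assignment is x1 = 1, x2 = 3, x3 = 5, x4 = 3, x5 = 3.
For the less obvious constraints — constraint 1: x2 - x5 = 0; constraint 3: x5 + x2 = 6; constraint 4: x4 - x2 = 0 — and the others hold by inspection.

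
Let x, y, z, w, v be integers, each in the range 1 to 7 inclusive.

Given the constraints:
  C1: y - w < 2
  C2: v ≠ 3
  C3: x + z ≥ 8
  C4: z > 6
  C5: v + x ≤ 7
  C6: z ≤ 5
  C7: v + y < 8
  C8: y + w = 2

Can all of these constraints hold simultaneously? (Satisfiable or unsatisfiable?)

From constraint 4: z ≥ 7. From constraint 6: z ≤ 5. But 5 < 7, so no value of z works.

Unsatisfiable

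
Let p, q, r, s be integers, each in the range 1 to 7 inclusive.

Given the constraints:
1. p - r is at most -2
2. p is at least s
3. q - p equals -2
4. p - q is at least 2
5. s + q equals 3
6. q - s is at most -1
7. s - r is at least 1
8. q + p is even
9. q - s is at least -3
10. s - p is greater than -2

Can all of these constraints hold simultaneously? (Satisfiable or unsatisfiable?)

Unsatisfiable

Constraints 1, 4, 7, and 9 give r − p ≥ 2, p − q ≥ 2, q − s ≥ -3, s − r ≥ 1.
Adding all 4 inequalities: the left sides telescope to 0, and the right sides sum to 2 + 2 + (-3) + 1 = 2. So 0 ≥ 2, which is false.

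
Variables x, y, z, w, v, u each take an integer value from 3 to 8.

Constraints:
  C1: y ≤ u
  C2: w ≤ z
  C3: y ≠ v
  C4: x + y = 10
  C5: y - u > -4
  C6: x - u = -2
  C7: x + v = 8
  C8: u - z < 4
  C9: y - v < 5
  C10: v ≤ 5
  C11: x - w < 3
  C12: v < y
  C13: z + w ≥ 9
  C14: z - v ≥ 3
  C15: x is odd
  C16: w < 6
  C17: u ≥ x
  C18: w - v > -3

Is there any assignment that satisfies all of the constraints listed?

Satisfiable

Try x = 5, y = 5, z = 6, w = 3, v = 3, u = 7.
Check constraint 4: x + y = 10; constraint 5: y - u = -2. The remaining constraints are straightforward to verify.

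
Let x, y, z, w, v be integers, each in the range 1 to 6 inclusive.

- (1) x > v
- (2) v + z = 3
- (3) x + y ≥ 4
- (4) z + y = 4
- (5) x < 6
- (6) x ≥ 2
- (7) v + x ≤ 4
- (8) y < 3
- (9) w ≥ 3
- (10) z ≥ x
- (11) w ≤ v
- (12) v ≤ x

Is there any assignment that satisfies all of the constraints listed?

From constraints 9 and 11: v ≥ w ≥ 3. From constraints 6 and 10: z ≥ x ≥ 2. Hence v + z ≥ 5. But constraint 2 requires v + z = 3, and 3 < 5. Contradiction.

Unsatisfiable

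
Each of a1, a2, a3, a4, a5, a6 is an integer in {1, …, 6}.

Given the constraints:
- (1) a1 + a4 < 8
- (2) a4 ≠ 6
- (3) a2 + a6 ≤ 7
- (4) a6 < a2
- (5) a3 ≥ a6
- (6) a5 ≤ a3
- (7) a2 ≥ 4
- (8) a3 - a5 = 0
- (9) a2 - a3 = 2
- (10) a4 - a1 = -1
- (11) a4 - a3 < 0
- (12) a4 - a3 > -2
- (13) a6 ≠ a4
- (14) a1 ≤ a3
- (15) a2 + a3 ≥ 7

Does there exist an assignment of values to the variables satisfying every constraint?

One satisfying assignment is a1 = 4, a2 = 6, a3 = 4, a4 = 3, a5 = 4, a6 = 1.
For the less obvious constraints — constraint 1: a1 + a4 = 7; constraint 3: a2 + a6 = 7; constraint 8: a3 - a5 = 0 — and the others hold by inspection.

Satisfiable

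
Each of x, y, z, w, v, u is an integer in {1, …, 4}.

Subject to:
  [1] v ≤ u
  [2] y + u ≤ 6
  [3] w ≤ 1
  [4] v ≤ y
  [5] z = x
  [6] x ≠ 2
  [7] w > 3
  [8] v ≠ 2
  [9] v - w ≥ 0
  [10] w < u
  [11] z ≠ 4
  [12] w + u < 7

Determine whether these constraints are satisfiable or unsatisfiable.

Unsatisfiable

From constraint 7: w ≥ 4. From constraint 3: w ≤ 1. But 1 < 4, so no value of w works.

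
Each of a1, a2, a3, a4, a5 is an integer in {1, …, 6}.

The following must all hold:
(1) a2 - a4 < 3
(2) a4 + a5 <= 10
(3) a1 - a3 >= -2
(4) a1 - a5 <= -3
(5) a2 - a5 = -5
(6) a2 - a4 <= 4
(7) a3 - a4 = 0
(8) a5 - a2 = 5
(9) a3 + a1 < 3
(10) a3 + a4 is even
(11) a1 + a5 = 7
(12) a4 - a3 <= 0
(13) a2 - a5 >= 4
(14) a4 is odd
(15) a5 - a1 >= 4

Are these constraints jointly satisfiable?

Constraints 3, 4, 6, 12, and 13 give a4 − a2 ≥ -4, a2 − a5 ≥ 4, a5 − a1 ≥ 3, a1 − a3 ≥ -2, a3 − a4 ≥ 0.
Adding all 5 inequalities: the left sides telescope to 0, and the right sides sum to (-4) + 4 + 3 + (-2) + 0 = 1. So 0 ≥ 1, which is false.

Unsatisfiable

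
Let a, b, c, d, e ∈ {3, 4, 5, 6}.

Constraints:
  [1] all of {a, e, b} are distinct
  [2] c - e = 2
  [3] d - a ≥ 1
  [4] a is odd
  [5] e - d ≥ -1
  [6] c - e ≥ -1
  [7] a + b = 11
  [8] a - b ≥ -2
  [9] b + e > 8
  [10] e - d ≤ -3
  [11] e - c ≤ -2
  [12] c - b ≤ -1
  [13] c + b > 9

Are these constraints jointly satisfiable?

Constraints 3, 5, 8, 11, and 12 give b − c ≥ 1, c − e ≥ 2, e − d ≥ -1, d − a ≥ 1, a − b ≥ -2.
Adding all 5 inequalities: the left sides telescope to 0, and the right sides sum to 1 + 2 + (-1) + 1 + (-2) = 1. So 0 ≥ 1, which is false.

Unsatisfiable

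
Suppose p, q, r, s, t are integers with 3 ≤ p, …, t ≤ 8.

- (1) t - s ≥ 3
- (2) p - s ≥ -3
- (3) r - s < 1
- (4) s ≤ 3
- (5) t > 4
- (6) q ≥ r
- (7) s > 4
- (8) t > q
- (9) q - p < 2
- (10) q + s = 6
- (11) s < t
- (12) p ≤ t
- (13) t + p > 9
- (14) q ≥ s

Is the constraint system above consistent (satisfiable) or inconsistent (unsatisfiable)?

From constraint 7: s ≥ 5. From constraint 4: s ≤ 3. But 3 < 5, so no value of s works.

Unsatisfiable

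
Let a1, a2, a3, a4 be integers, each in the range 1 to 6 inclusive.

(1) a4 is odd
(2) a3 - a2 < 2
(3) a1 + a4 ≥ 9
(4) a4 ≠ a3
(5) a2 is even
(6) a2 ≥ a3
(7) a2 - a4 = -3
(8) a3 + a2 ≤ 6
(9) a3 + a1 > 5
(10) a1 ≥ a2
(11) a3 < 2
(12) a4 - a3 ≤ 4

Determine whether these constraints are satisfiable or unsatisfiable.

Try a1 = 5, a2 = 2, a3 = 1, a4 = 5.
Check constraint 2: a3 - a2 = -1; constraint 3: a1 + a4 = 10; constraint 7: a2 - a4 = -3. The remaining constraints are straightforward to verify.

Satisfiable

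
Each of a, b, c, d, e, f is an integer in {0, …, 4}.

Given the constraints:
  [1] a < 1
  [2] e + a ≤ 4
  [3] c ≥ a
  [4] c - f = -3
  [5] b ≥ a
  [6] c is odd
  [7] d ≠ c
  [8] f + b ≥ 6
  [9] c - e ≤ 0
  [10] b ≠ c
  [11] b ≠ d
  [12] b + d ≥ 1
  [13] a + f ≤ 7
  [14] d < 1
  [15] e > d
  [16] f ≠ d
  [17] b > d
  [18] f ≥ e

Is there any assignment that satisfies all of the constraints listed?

The assignment a = 0, b = 3, c = 1, d = 0, e = 4, f = 4 works:
  constraint 2 holds since e + a = 4.
  constraint 4 holds since c - f = -3.
The rest check out directly.

Satisfiable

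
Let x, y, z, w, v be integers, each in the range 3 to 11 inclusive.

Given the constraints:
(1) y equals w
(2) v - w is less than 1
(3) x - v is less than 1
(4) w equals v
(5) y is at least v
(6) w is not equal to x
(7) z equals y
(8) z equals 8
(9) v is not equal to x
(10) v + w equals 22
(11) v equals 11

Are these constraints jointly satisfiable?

Constraint 8 fixes z = 8 and constraint 11 fixes v = 11. Constraints 1, 4, and 7 give z = y = w = v, so z = v. But 8 ≠ 11 — contradiction.

Unsatisfiable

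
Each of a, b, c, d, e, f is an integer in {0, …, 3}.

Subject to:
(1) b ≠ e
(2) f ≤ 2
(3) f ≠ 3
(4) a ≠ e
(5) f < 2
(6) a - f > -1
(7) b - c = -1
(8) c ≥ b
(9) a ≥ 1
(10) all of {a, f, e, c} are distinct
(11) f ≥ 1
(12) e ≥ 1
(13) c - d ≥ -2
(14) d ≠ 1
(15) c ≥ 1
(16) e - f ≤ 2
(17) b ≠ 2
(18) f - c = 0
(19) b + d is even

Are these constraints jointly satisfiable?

Unsatisfiable

Constraints 9, 11, 12, and 15 confine each of a, f, e, c to the 3 values {1, …, 3} (the domain already gives each ≤ 3).
Constraint 10 requires all 4 of them to be distinct, but only 3 values are available — impossible by the pigeonhole principle.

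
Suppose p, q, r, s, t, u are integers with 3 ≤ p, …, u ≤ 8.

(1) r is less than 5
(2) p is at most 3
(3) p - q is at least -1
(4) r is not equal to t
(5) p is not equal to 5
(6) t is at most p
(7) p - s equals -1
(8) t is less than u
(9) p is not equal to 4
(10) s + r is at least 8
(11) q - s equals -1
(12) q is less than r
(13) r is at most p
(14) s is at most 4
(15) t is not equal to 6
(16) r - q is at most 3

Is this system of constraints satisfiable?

From constraint 14: s ≤ 4. From constraints 2 and 13: r ≤ p ≤ 3. Hence s + r ≤ 7. But constraint 10 requires s + r ≥ 8, and 8 > 7. Contradiction.

Unsatisfiable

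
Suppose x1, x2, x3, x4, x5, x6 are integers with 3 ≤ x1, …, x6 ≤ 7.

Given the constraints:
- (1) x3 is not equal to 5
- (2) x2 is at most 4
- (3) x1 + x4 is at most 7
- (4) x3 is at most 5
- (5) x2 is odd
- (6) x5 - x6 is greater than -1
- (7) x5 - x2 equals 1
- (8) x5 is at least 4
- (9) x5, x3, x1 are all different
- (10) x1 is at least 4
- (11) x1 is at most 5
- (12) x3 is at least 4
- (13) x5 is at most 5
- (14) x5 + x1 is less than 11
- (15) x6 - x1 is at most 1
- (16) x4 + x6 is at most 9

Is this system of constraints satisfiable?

Unsatisfiable

Constraints 4, 8, 10, 11, 12, and 13 confine each of x5, x3, x1 to the 2 values {4, 5}.
Constraint 9 requires all 3 of them to be distinct, but only 2 values are available — impossible by the pigeonhole principle.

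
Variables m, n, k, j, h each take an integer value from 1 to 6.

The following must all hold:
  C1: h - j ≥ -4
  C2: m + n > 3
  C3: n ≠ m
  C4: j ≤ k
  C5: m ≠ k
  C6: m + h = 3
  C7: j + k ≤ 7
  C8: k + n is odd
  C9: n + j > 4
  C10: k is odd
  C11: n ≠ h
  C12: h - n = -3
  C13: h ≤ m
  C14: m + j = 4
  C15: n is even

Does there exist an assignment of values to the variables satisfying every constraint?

Satisfiable

Try m = 2, n = 4, k = 3, j = 2, h = 1.
Check constraint 1: h - j = -1; constraint 2: m + n = 6. The remaining constraints are straightforward to verify.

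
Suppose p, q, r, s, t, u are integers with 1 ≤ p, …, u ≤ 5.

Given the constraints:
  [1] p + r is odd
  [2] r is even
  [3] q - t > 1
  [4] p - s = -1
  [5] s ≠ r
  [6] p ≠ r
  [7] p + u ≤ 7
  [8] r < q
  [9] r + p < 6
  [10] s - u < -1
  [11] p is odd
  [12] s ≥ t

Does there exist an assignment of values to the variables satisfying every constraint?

Setting (p, q, r, s, t, u) = (1, 5, 4, 2, 1, 4) satisfies everything: constraint 3: q - t = 4; constraint 4: p - s = -1; constraint 7: p + u = 5, and the others follow.

Satisfiable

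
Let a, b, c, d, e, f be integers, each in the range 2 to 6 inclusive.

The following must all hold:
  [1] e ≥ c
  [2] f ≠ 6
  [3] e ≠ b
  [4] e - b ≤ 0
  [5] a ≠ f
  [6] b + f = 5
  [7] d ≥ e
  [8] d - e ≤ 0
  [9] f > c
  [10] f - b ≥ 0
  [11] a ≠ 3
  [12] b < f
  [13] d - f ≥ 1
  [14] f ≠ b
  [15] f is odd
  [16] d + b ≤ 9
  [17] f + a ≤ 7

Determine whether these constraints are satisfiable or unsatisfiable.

Constraints 4, 8, 10, and 13 give d − f ≥ 1, f − b ≥ 0, b − e ≥ 0, e − d ≥ 0.
Adding all 4 inequalities: the left sides telescope to 0, and the right sides sum to 1 + 0 + 0 + 0 = 1. So 0 ≥ 1, which is false.

Unsatisfiable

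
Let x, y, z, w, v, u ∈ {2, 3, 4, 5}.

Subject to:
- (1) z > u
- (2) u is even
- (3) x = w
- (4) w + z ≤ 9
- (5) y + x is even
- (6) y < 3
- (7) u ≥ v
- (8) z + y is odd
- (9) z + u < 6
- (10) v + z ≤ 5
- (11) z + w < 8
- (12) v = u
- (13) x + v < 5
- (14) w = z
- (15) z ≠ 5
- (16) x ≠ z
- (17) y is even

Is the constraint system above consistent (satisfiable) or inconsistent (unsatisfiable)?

From constraints 3 and 14, x = w = z, so x = z. But constraint 16 says x ≠ z. Contradiction.

Unsatisfiable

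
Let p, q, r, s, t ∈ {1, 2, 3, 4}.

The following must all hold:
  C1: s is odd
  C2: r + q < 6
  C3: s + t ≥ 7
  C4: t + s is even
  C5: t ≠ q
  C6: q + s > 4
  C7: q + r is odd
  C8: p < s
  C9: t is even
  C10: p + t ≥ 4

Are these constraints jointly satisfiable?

Constraint 9 makes t even and constraint 1 makes s odd, so t + s must be odd. Constraint 4 says t + s is even — contradiction.

Unsatisfiable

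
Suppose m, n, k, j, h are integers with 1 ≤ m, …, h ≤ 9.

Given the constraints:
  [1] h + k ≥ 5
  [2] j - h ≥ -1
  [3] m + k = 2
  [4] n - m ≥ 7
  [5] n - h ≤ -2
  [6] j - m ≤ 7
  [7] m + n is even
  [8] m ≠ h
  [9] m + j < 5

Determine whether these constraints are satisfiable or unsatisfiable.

Constraints 2, 4, 5, and 6 give m − j ≥ -7, j − h ≥ -1, h − n ≥ 2, n − m ≥ 7.
Adding all 4 inequalities: the left sides telescope to 0, and the right sides sum to (-7) + (-1) + 2 + 7 = 1. So 0 ≥ 1, which is false.

Unsatisfiable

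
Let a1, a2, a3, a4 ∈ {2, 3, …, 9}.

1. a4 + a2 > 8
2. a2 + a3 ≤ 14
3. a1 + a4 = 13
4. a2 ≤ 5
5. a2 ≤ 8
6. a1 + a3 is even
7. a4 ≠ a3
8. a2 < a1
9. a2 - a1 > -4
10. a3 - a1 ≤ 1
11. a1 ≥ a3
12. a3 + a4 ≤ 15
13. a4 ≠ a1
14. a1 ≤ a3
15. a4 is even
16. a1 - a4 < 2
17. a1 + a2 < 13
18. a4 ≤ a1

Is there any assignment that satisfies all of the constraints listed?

Try a1 = 7, a2 = 5, a3 = 7, a4 = 6.
Check constraint 1: a4 + a2 = 11; constraint 2: a2 + a3 = 12. The remaining constraints are straightforward to verify.

Satisfiable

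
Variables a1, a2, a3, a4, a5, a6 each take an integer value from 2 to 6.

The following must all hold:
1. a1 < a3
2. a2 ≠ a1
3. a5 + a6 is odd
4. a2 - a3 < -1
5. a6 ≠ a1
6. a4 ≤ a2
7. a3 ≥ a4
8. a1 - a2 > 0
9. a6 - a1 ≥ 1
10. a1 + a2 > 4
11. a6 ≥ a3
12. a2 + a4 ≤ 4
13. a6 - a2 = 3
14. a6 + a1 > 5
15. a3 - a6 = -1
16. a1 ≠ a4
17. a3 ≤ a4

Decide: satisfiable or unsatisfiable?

Unsatisfiable

Constraints 1, 6, 8, and 17 give a3 ≤ a4, a4 ≤ a2, a2 < a1, a1 < a3. Chaining: a3 ≤ a4 ≤ a2 < a1 < a3, which forces a3 < a3 — impossible.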